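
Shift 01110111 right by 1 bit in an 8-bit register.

Original: 01110111 (decimal 119)
Shift right by 1 position
Drop the 1 low bit; fill with zero on the left
Result: 00111011 (decimal 59)
Equivalent: 119 >> 1 = 119 ÷ 2^1 = 59



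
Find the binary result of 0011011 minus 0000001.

Method 1 - Direct subtraction (column by column from the right: bit − bit − borrow-in; if negative, add 2 and borrow 1 from the next column):
borrow: 0000000
        0011011
-       0000001
---------------
        0011010

Method 2 - Add two's complement:
Two's complement of 0000001: invert → 1111110, add 1 → 1111111
  0011011
+ 1111111
---------
 10011010  (end carry out of the top bit = 1)
Discarding the end carry: 0011010
Decimal check:
  0011011 = 16 + 8 + 2 + 1 = 27
  0000001 = 1
  27 - 1 = 26, and 0011010 = 16 + 8 + 2 = 26 ✓



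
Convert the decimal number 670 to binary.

Using repeated division by 2:
670 ÷ 2 = 335 remainder 0
335 ÷ 2 = 167 remainder 1
167 ÷ 2 = 83 remainder 1
83 ÷ 2 = 41 remainder 1
41 ÷ 2 = 20 remainder 1
20 ÷ 2 = 10 remainder 0
10 ÷ 2 = 5 remainder 0
5 ÷ 2 = 2 remainder 1
2 ÷ 2 = 1 remainder 0
1 ÷ 2 = 0 remainder 1
Reading remainders bottom to top: 1010011110



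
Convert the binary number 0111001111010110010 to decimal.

Sum of powers of 2 for each 1-bit:
2^1 + 2^4 + 2^5 + 2^7 + 2^9 + 2^10 + 2^11 + 2^12 + 2^15 + 2^16 + 2^17
= 2 + 16 + 32 + 128 + 512 + 1024 + 2048 + 4096 + 32768 + 65536 + 131072
= 237234



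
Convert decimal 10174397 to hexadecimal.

Using repeated division by 16 (digits 10–15 are A–F):
10174397 ÷ 16 = 635899 remainder 13 (D)
635899 ÷ 16 = 39743 remainder 11 (B)
39743 ÷ 16 = 2483 remainder 15 (F)
2483 ÷ 16 = 155 remainder 3
155 ÷ 16 = 9 remainder 11 (B)
9 ÷ 16 = 0 remainder 9
Reading remainders bottom to top: 9B3FBD



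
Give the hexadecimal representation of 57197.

Using repeated division by 16 (digits 10–15 are A–F):
57197 ÷ 16 = 3574 remainder 13 (D)
3574 ÷ 16 = 223 remainder 6
223 ÷ 16 = 13 remainder 15 (F)
13 ÷ 16 = 0 remainder 13 (D)
Reading remainders bottom to top: DF6D



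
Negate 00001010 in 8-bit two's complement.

Original: 00001010
Step 1 - Invert all bits: 11110101
Step 2 - Add 1: 11110110
Verification: 00001010 + 11110110 = 100000000; discarding the end carry (carry out of the top bit) leaves the 8-bit value 00000000, as required for x + (-x)



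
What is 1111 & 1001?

AND: 1 only when both bits are 1
  1111
& 1001
------
  1001
Decimal: 15 & 9 = 9



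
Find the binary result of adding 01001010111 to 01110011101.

Add column by column from the right: bit + bit + carry-in; write the sum mod 2, carry 1 when the sum is 2 or 3.
carry:  10000111110
        01001010111
+       01110011101
-------------------
       010111110100
(the carry out of the leftmost column, 0, becomes the leading bit)
Decimal check:
  01001010111 = 512 + 64 + 16 + 4 + 2 + 1 = 599
  01110011101 = 512 + 256 + 128 + 16 + 8 + 4 + 1 = 925
  599 + 925 = 1524, and 010111110100 = 1024 + 256 + 128 + 64 + 32 + 16 + 4 = 1524 ✓



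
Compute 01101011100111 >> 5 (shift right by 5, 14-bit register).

Original: 01101011100111 (decimal 6887)
Shift right by 5 positions
Drop the 5 low bits; fill with zeros on the left
Result: 00000011010111 (decimal 215)
Equivalent: 6887 >> 5 = 6887 ÷ 2^5 = 215



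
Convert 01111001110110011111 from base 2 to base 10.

Sum of powers of 2 for each 1-bit:
2^0 + 2^1 + 2^2 + 2^3 + 2^4 + 2^7 + 2^8 + 2^10 + 2^11 + 2^12 + 2^15 + 2^16 + 2^17 + 2^18
= 1 + 2 + 4 + 8 + 16 + 128 + 256 + 1024 + 2048 + 4096 + 32768 + 65536 + 131072 + 262144
= 499103



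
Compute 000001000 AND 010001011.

AND: 1 only when both bits are 1
  000001000
& 010001011
-----------
  000001000
Decimal: 8 & 139 = 8



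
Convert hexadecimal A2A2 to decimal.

Expand by place value (powers of 16):
Digit values: A = 10
A2A2 = 10 × 16^3 + 2 × 16^2 + 10 × 16^1 + 2 × 16^0
= 10 × 4096 + 2 × 256 + 10 × 16 + 2 × 1
= 40960 + 512 + 160 + 2
= 41634



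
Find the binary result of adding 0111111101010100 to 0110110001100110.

Add column by column from the right: bit + bit + carry-in; write the sum mod 2, carry 1 when the sum is 2 or 3.
carry:  1111100010001000
        0111111101010100
+       0110110001100110
------------------------
       01110101110111010
(the carry out of the leftmost column, 0, becomes the leading bit)
Decimal check:
  0111111101010100 = 16384 + 8192 + 4096 + 2048 + 1024 + 512 + 256 + 64 + 16 + 4 = 32596
  0110110001100110 = 16384 + 8192 + 2048 + 1024 + 64 + 32 + 4 + 2 = 27750
  32596 + 27750 = 60346, and 01110101110111010 = 32768 + 16384 + 8192 + 2048 + 512 + 256 + 128 + 32 + 16 + 8 + 2 = 60346 ✓



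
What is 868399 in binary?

Using repeated division by 2:
868399 ÷ 2 = 434199 remainder 1
434199 ÷ 2 = 217099 remainder 1
217099 ÷ 2 = 108549 remainder 1
108549 ÷ 2 = 54274 remainder 1
54274 ÷ 2 = 27137 remainder 0
27137 ÷ 2 = 13568 remainder 1
13568 ÷ 2 = 6784 remainder 0
6784 ÷ 2 = 3392 remainder 0
3392 ÷ 2 = 1696 remainder 0
1696 ÷ 2 = 848 remainder 0
848 ÷ 2 = 424 remainder 0
424 ÷ 2 = 212 remainder 0
212 ÷ 2 = 106 remainder 0
106 ÷ 2 = 53 remainder 0
53 ÷ 2 = 26 remainder 1
26 ÷ 2 = 13 remainder 0
13 ÷ 2 = 6 remainder 1
6 ÷ 2 = 3 remainder 0
3 ÷ 2 = 1 remainder 1
1 ÷ 2 = 0 remainder 1
Reading remainders bottom to top: 11010100000000101111



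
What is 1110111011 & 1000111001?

AND: 1 only when both bits are 1
  1110111011
& 1000111001
------------
  1000111001
Decimal: 955 & 569 = 569



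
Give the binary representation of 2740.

Using repeated division by 2:
2740 ÷ 2 = 1370 remainder 0
1370 ÷ 2 = 685 remainder 0
685 ÷ 2 = 342 remainder 1
342 ÷ 2 = 171 remainder 0
171 ÷ 2 = 85 remainder 1
85 ÷ 2 = 42 remainder 1
42 ÷ 2 = 21 remainder 0
21 ÷ 2 = 10 remainder 1
10 ÷ 2 = 5 remainder 0
5 ÷ 2 = 2 remainder 1
2 ÷ 2 = 1 remainder 0
1 ÷ 2 = 0 remainder 1
Reading remainders bottom to top: 101010110100



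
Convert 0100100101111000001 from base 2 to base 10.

Sum of powers of 2 for each 1-bit:
2^0 + 2^6 + 2^7 + 2^8 + 2^9 + 2^11 + 2^14 + 2^17
= 1 + 64 + 128 + 256 + 512 + 2048 + 16384 + 131072
= 150465



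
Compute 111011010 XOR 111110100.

XOR: 1 when bits differ
  111011010
^ 111110100
-----------
  000101110
Decimal: 474 ^ 500 = 46



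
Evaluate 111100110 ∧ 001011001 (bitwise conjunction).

AND: 1 only when both bits are 1
  111100110
& 001011001
-----------
  001000000
Decimal: 486 & 89 = 64



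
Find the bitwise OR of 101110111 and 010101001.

OR: 1 when either bit is 1
  101110111
| 010101001
-----------
  111111111
Decimal: 375 | 169 = 511



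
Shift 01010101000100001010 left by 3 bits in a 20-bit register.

Original: 01010101000100001010 (decimal 348426)
Shift left by 3 positions
Append 3 zeros on the right and drop the 3 high bits that overflow the 20-bit width
Result: 10101000100001010000 (decimal 690256)
Equivalent: 348426 << 3 = 348426 × 2^3 = 2787408, truncated to 20 bits = 690256



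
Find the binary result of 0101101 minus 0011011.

Method 1 - Direct subtraction (column by column from the right: bit − bit − borrow-in; if negative, add 2 and borrow 1 from the next column):
borrow: 0100100
        0101101
-       0011011
---------------
        0010010

Method 2 - Add two's complement:
Two's complement of 0011011: invert → 1100100, add 1 → 1100101
  0101101
+ 1100101
---------
 10010010  (end carry out of the top bit = 1)
Discarding the end carry: 0010010
Decimal check:
  0101101 = 32 + 8 + 4 + 1 = 45
  0011011 = 16 + 8 + 2 + 1 = 27
  45 - 27 = 18, and 0010010 = 16 + 2 = 18 ✓



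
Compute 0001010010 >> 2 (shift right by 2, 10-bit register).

Original: 0001010010 (decimal 82)
Shift right by 2 positions
Drop the 2 low bits; fill with zeros on the left
Result: 0000010100 (decimal 20)
Equivalent: 82 >> 2 = 82 ÷ 2^2 = 20



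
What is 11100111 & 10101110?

AND: 1 only when both bits are 1
  11100111
& 10101110
----------
  10100110
Decimal: 231 & 174 = 166



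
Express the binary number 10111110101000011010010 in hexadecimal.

Group into 4-bit nibbles from right:
  0101 = 5
  1111 = F
  0101 = 5
  0000 = 0
  1101 = D
  0010 = 2
Result: 5F50D2



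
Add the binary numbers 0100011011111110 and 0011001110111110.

Add column by column from the right: bit + bit + carry-in; write the sum mod 2, carry 1 when the sum is 2 or 3.
carry:  0000111111111100
        0100011011111110
+       0011001110111110
------------------------
       00111101010111100
(the carry out of the leftmost column, 0, becomes the leading bit)
Decimal check:
  0100011011111110 = 16384 + 1024 + 512 + 128 + 64 + 32 + 16 + 8 + 4 + 2 = 18174
  0011001110111110 = 8192 + 4096 + 512 + 256 + 128 + 32 + 16 + 8 + 4 + 2 = 13246
  18174 + 13246 = 31420, and 00111101010111100 = 16384 + 8192 + 4096 + 2048 + 512 + 128 + 32 + 16 + 8 + 4 = 31420 ✓



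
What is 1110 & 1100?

AND: 1 only when both bits are 1
  1110
& 1100
------
  1100
Decimal: 14 & 12 = 12



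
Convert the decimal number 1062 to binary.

Using repeated division by 2:
1062 ÷ 2 = 531 remainder 0
531 ÷ 2 = 265 remainder 1
265 ÷ 2 = 132 remainder 1
132 ÷ 2 = 66 remainder 0
66 ÷ 2 = 33 remainder 0
33 ÷ 2 = 16 remainder 1
16 ÷ 2 = 8 remainder 0
8 ÷ 2 = 4 remainder 0
4 ÷ 2 = 2 remainder 0
2 ÷ 2 = 1 remainder 0
1 ÷ 2 = 0 remainder 1
Reading remainders bottom to top: 10000100110



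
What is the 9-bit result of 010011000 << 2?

Original: 010011000 (decimal 152)
Shift left by 2 positions
Append 2 zeros on the right and drop the 2 high bits that overflow the 9-bit width
Result: 001100000 (decimal 96)
Equivalent: 152 << 2 = 152 × 2^2 = 608, truncated to 9 bits = 96



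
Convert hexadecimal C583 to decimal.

Expand by place value (powers of 16):
Digit values: C = 12
C583 = 12 × 16^3 + 5 × 16^2 + 8 × 16^1 + 3 × 16^0
= 12 × 4096 + 5 × 256 + 8 × 16 + 3 × 1
= 49152 + 1280 + 128 + 3
= 50563



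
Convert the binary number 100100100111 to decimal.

Sum of powers of 2 for each 1-bit:
2^0 + 2^1 + 2^2 + 2^5 + 2^8 + 2^11
= 1 + 2 + 4 + 32 + 256 + 2048
= 2343



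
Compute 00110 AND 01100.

AND: 1 only when both bits are 1
  00110
& 01100
-------
  00100
Decimal: 6 & 12 = 4



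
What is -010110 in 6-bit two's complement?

Original: 010110
Step 1 - Invert all bits: 101001
Step 2 - Add 1: 101010
Verification: 010110 + 101010 = 1000000; discarding the end carry (carry out of the top bit) leaves the 6-bit value 000000, as required for x + (-x)



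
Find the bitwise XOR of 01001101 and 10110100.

XOR: 1 when bits differ
  01001101
^ 10110100
----------
  11111001
Decimal: 77 ^ 180 = 249



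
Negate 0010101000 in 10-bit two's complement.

Original: 0010101000
Step 1 - Invert all bits: 1101010111
Step 2 - Add 1: 1101011000
Verification: 0010101000 + 1101011000 = 10000000000; discarding the end carry (carry out of the top bit) leaves the 10-bit value 0000000000, as required for x + (-x)



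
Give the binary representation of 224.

Using repeated division by 2:
224 ÷ 2 = 112 remainder 0
112 ÷ 2 = 56 remainder 0
56 ÷ 2 = 28 remainder 0
28 ÷ 2 = 14 remainder 0
14 ÷ 2 = 7 remainder 0
7 ÷ 2 = 3 remainder 1
3 ÷ 2 = 1 remainder 1
1 ÷ 2 = 0 remainder 1
Reading remainders bottom to top: 11100000



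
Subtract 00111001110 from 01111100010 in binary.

Method 1 - Direct subtraction (column by column from the right: bit − bit − borrow-in; if negative, add 2 and borrow 1 from the next column):
borrow: 00000111000
        01111100010
-       00111001110
-------------------
        01000010100

Method 2 - Add two's complement:
Two's complement of 00111001110: invert → 11000110001, add 1 → 11000110010
  01111100010
+ 11000110010
-------------
 101000010100  (end carry out of the top bit = 1)
Discarding the end carry: 01000010100
Decimal check:
  01111100010 = 512 + 256 + 128 + 64 + 32 + 2 = 994
  00111001110 = 256 + 128 + 64 + 8 + 4 + 2 = 462
  994 - 462 = 532, and 01000010100 = 512 + 16 + 4 = 532 ✓



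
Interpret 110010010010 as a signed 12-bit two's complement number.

Binary: 110010010010
Sign bit: 1 (negative)
Invert: 001101101101
Add 1:  001101101110
Magnitude: 001101101110 = 512 + 256 + 64 + 32 + 8 + 4 + 2 = 878
Value: -878



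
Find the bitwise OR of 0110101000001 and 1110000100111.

OR: 1 when either bit is 1
  0110101000001
| 1110000100111
---------------
  1110101100111
Decimal: 3393 | 7207 = 7527



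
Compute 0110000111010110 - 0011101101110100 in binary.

Method 1 - Direct subtraction (column by column from the right: bit − bit − borrow-in; if negative, add 2 and borrow 1 from the next column):
borrow: 0111110011000000
        0110000111010110
-       0011101101110100
------------------------
        0010011001100010

Method 2 - Add two's complement:
Two's complement of 0011101101110100: invert → 1100010010001011, add 1 → 1100010010001100
  0110000111010110
+ 1100010010001100
------------------
 10010011001100010  (end carry out of the top bit = 1)
Discarding the end carry: 0010011001100010
Decimal check:
  0110000111010110 = 16384 + 8192 + 256 + 128 + 64 + 16 + 4 + 2 = 25046
  0011101101110100 = 8192 + 4096 + 2048 + 512 + 256 + 64 + 32 + 16 + 4 = 15220
  25046 - 15220 = 9826, and 0010011001100010 = 8192 + 1024 + 512 + 64 + 32 + 2 = 9826 ✓



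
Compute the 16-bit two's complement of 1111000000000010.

Original (sign bit 1, negative): 1111000000000010
Step 1 - Invert all bits: 0000111111111101
Step 2 - Add 1: 0000111111111110
Verification: 1111000000000010 + 0000111111111110 = 10000000000000000; discarding the end carry (carry out of the top bit) leaves the 16-bit value 0000000000000000, as required for x + (-x)



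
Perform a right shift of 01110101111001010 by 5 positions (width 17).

Original: 01110101111001010 (decimal 60362)
Shift right by 5 positions
Drop the 5 low bits; fill with zeros on the left
Result: 00000011101011110 (decimal 1886)
Equivalent: 60362 >> 5 = 60362 ÷ 2^5 = 1886



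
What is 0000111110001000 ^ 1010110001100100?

XOR: 1 when bits differ
  0000111110001000
^ 1010110001100100
------------------
  1010001111101100
Decimal: 3976 ^ 44132 = 41964



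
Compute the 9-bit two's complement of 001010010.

Original: 001010010
Step 1 - Invert all bits: 110101101
Step 2 - Add 1: 110101110
Verification: 001010010 + 110101110 = 1000000000; discarding the end carry (carry out of the top bit) leaves the 9-bit value 000000000, as required for x + (-x)



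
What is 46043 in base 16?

Using repeated division by 16 (digits 10–15 are A–F):
46043 ÷ 16 = 2877 remainder 11 (B)
2877 ÷ 16 = 179 remainder 13 (D)
179 ÷ 16 = 11 remainder 3
11 ÷ 16 = 0 remainder 11 (B)
Reading remainders bottom to top: B3DB



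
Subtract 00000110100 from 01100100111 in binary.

Method 1 - Direct subtraction (column by column from the right: bit − bit − borrow-in; if negative, add 2 and borrow 1 from the next column):
borrow: 00111100000
        01100100111
-       00000110100
-------------------
        01011110011

Method 2 - Add two's complement:
Two's complement of 00000110100: invert → 11111001011, add 1 → 11111001100
  01100100111
+ 11111001100
-------------
 101011110011  (end carry out of the top bit = 1)
Discarding the end carry: 01011110011
Decimal check:
  01100100111 = 512 + 256 + 32 + 4 + 2 + 1 = 807
  00000110100 = 32 + 16 + 4 = 52
  807 - 52 = 755, and 01011110011 = 512 + 128 + 64 + 32 + 16 + 2 + 1 = 755 ✓



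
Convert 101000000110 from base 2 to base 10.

Sum of powers of 2 for each 1-bit:
2^1 + 2^2 + 2^9 + 2^11
= 2 + 4 + 512 + 2048
= 2566



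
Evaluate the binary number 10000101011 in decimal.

Sum of powers of 2 for each 1-bit:
2^0 + 2^1 + 2^3 + 2^5 + 2^10
= 1 + 2 + 8 + 32 + 1024
= 1067



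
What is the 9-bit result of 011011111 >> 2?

Original: 011011111 (decimal 223)
Shift right by 2 positions
Drop the 2 low bits; fill with zeros on the left
Result: 000110111 (decimal 55)
Equivalent: 223 >> 2 = 223 ÷ 2^2 = 55



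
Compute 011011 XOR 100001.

XOR: 1 when bits differ
  011011
^ 100001
--------
  111010
Decimal: 27 ^ 33 = 58



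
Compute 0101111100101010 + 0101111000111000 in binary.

Add column by column from the right: bit + bit + carry-in; write the sum mod 2, carry 1 when the sum is 2 or 3.
carry:  1011110001110000
        0101111100101010
+       0101111000111000
------------------------
       01011110101100010
(the carry out of the leftmost column, 0, becomes the leading bit)
Decimal check:
  0101111100101010 = 16384 + 4096 + 2048 + 1024 + 512 + 256 + 32 + 8 + 2 = 24362
  0101111000111000 = 16384 + 4096 + 2048 + 1024 + 512 + 32 + 16 + 8 = 24120
  24362 + 24120 = 48482, and 01011110101100010 = 32768 + 8192 + 4096 + 2048 + 1024 + 256 + 64 + 32 + 2 = 48482 ✓



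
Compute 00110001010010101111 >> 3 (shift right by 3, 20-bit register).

Original: 00110001010010101111 (decimal 201903)
Shift right by 3 positions
Drop the 3 low bits; fill with zeros on the left
Result: 00000110001010010101 (decimal 25237)
Equivalent: 201903 >> 3 = 201903 ÷ 2^3 = 25237



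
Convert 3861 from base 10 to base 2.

Using repeated division by 2:
3861 ÷ 2 = 1930 remainder 1
1930 ÷ 2 = 965 remainder 0
965 ÷ 2 = 482 remainder 1
482 ÷ 2 = 241 remainder 0
241 ÷ 2 = 120 remainder 1
120 ÷ 2 = 60 remainder 0
60 ÷ 2 = 30 remainder 0
30 ÷ 2 = 15 remainder 0
15 ÷ 2 = 7 remainder 1
7 ÷ 2 = 3 remainder 1
3 ÷ 2 = 1 remainder 1
1 ÷ 2 = 0 remainder 1
Reading remainders bottom to top: 111100010101



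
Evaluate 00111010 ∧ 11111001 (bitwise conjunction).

AND: 1 only when both bits are 1
  00111010
& 11111001
----------
  00111000
Decimal: 58 & 249 = 56



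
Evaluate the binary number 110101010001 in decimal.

Sum of powers of 2 for each 1-bit:
2^0 + 2^4 + 2^6 + 2^8 + 2^10 + 2^11
= 1 + 16 + 64 + 256 + 1024 + 2048
= 3409



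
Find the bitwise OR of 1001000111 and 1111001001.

OR: 1 when either bit is 1
  1001000111
| 1111001001
------------
  1111001111
Decimal: 583 | 969 = 975



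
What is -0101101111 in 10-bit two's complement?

Original: 0101101111
Step 1 - Invert all bits: 1010010000
Step 2 - Add 1: 1010010001
Verification: 0101101111 + 1010010001 = 10000000000; discarding the end carry (carry out of the top bit) leaves the 10-bit value 0000000000, as required for x + (-x)



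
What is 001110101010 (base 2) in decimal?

Sum of powers of 2 for each 1-bit:
2^1 + 2^3 + 2^5 + 2^7 + 2^8 + 2^9
= 2 + 8 + 32 + 128 + 256 + 512
= 938



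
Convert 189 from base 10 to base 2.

Using repeated division by 2:
189 ÷ 2 = 94 remainder 1
94 ÷ 2 = 47 remainder 0
47 ÷ 2 = 23 remainder 1
23 ÷ 2 = 11 remainder 1
11 ÷ 2 = 5 remainder 1
5 ÷ 2 = 2 remainder 1
2 ÷ 2 = 1 remainder 0
1 ÷ 2 = 0 remainder 1
Reading remainders bottom to top: 10111101



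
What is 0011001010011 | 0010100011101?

OR: 1 when either bit is 1
  0011001010011
| 0010100011101
---------------
  0011101011111
Decimal: 1619 | 1309 = 1887



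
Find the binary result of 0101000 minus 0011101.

Method 1 - Direct subtraction (column by column from the right: bit − bit − borrow-in; if negative, add 2 and borrow 1 from the next column):
borrow: 0111110
        0101000
-       0011101
---------------
        0001011

Method 2 - Add two's complement:
Two's complement of 0011101: invert → 1100010, add 1 → 1100011
  0101000
+ 1100011
---------
 10001011  (end carry out of the top bit = 1)
Discarding the end carry: 0001011
Decimal check:
  0101000 = 32 + 8 = 40
  0011101 = 16 + 8 + 4 + 1 = 29
  40 - 29 = 11, and 0001011 = 8 + 2 + 1 = 11 ✓



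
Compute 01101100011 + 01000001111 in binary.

Add column by column from the right: bit + bit + carry-in; write the sum mod 2, carry 1 when the sum is 2 or 3.
carry:  10000011110
        01101100011
+       01000001111
-------------------
       010101110010
(the carry out of the leftmost column, 0, becomes the leading bit)
Decimal check:
  01101100011 = 512 + 256 + 64 + 32 + 2 + 1 = 867
  01000001111 = 512 + 8 + 4 + 2 + 1 = 527
  867 + 527 = 1394, and 010101110010 = 1024 + 256 + 64 + 32 + 16 + 2 = 1394 ✓



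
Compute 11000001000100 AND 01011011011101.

AND: 1 only when both bits are 1
  11000001000100
& 01011011011101
----------------
  01000001000100
Decimal: 12356 & 5853 = 4164



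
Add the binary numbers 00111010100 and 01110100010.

Add column by column from the right: bit + bit + carry-in; write the sum mod 2, carry 1 when the sum is 2 or 3.
carry:  11100000000
        00111010100
+       01110100010
-------------------
       010101110110
(the carry out of the leftmost column, 0, becomes the leading bit)
Decimal check:
  00111010100 = 256 + 128 + 64 + 16 + 4 = 468
  01110100010 = 512 + 256 + 128 + 32 + 2 = 930
  468 + 930 = 1398, and 010101110110 = 1024 + 256 + 64 + 32 + 16 + 4 + 2 = 1398 ✓



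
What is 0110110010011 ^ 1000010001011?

XOR: 1 when bits differ
  0110110010011
^ 1000010001011
---------------
  1110100011000
Decimal: 3475 ^ 4235 = 7448



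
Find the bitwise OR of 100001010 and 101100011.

OR: 1 when either bit is 1
  100001010
| 101100011
-----------
  101101011
Decimal: 266 | 355 = 363



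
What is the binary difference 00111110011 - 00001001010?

Method 1 - Direct subtraction (column by column from the right: bit − bit − borrow-in; if negative, add 2 and borrow 1 from the next column):
borrow: 00000010000
        00111110011
-       00001001010
-------------------
        00110101001

Method 2 - Add two's complement:
Two's complement of 00001001010: invert → 11110110101, add 1 → 11110110110
  00111110011
+ 11110110110
-------------
 100110101001  (end carry out of the top bit = 1)
Discarding the end carry: 00110101001
Decimal check:
  00111110011 = 256 + 128 + 64 + 32 + 16 + 2 + 1 = 499
  00001001010 = 64 + 8 + 2 = 74
  499 - 74 = 425, and 00110101001 = 256 + 128 + 32 + 8 + 1 = 425 ✓



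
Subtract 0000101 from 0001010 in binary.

Method 1 - Direct subtraction (column by column from the right: bit − bit − borrow-in; if negative, add 2 and borrow 1 from the next column):
borrow: 0001010
        0001010
-       0000101
---------------
        0000101

Method 2 - Add two's complement:
Two's complement of 0000101: invert → 1111010, add 1 → 1111011
  0001010
+ 1111011
---------
 10000101  (end carry out of the top bit = 1)
Discarding the end carry: 0000101
Decimal check:
  0001010 = 8 + 2 = 10
  0000101 = 4 + 1 = 5
  10 - 5 = 5, and 0000101 = 4 + 1 = 5 ✓



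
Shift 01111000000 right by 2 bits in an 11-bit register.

Original: 01111000000 (decimal 960)
Shift right by 2 positions
Drop the 2 low bits; fill with zeros on the left
Result: 00011110000 (decimal 240)
Equivalent: 960 >> 2 = 960 ÷ 2^2 = 240



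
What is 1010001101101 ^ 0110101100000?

XOR: 1 when bits differ
  1010001101101
^ 0110101100000
---------------
  1100100001101
Decimal: 5229 ^ 3424 = 6413



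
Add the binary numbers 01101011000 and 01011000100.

Add column by column from the right: bit + bit + carry-in; write the sum mod 2, carry 1 when the sum is 2 or 3.
carry:  11110000000
        01101011000
+       01011000100
-------------------
       011000011100
(the carry out of the leftmost column, 0, becomes the leading bit)
Decimal check:
  01101011000 = 512 + 256 + 64 + 16 + 8 = 856
  01011000100 = 512 + 128 + 64 + 4 = 708
  856 + 708 = 1564, and 011000011100 = 1024 + 512 + 16 + 8 + 4 = 1564 ✓



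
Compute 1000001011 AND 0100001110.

AND: 1 only when both bits are 1
  1000001011
& 0100001110
------------
  0000001010
Decimal: 523 & 270 = 10



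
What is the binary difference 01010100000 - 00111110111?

Method 1 - Direct subtraction (column by column from the right: bit − bit − borrow-in; if negative, add 2 and borrow 1 from the next column):
borrow: 01111111110
        01010100000
-       00111110111
-------------------
        00010101001

Method 2 - Add two's complement:
Two's complement of 00111110111: invert → 11000001000, add 1 → 11000001001
  01010100000
+ 11000001001
-------------
 100010101001  (end carry out of the top bit = 1)
Discarding the end carry: 00010101001
Decimal check:
  01010100000 = 512 + 128 + 32 = 672
  00111110111 = 256 + 128 + 64 + 32 + 16 + 4 + 2 + 1 = 503
  672 - 503 = 169, and 00010101001 = 128 + 32 + 8 + 1 = 169 ✓



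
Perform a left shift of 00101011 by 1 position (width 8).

Original: 00101011 (decimal 43)
Shift left by 1 position
Append 1 zero on the right
Result: 01010110 (decimal 86)
Equivalent: 43 << 1 = 43 × 2^1 = 86



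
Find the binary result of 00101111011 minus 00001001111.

Method 1 - Direct subtraction (column by column from the right: bit − bit − borrow-in; if negative, add 2 and borrow 1 from the next column):
borrow: 00000011000
        00101111011
-       00001001111
-------------------
        00100101100

Method 2 - Add two's complement:
Two's complement of 00001001111: invert → 11110110000, add 1 → 11110110001
  00101111011
+ 11110110001
-------------
 100100101100  (end carry out of the top bit = 1)
Discarding the end carry: 00100101100
Decimal check:
  00101111011 = 256 + 64 + 32 + 16 + 8 + 2 + 1 = 379
  00001001111 = 64 + 8 + 4 + 2 + 1 = 79
  379 - 79 = 300, and 00100101100 = 256 + 32 + 8 + 4 = 300 ✓



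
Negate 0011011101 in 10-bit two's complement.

Original: 0011011101
Step 1 - Invert all bits: 1100100010
Step 2 - Add 1: 1100100011
Verification: 0011011101 + 1100100011 = 10000000000; discarding the end carry (carry out of the top bit) leaves the 10-bit value 0000000000, as required for x + (-x)



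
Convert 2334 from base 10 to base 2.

Using repeated division by 2:
2334 ÷ 2 = 1167 remainder 0
1167 ÷ 2 = 583 remainder 1
583 ÷ 2 = 291 remainder 1
291 ÷ 2 = 145 remainder 1
145 ÷ 2 = 72 remainder 1
72 ÷ 2 = 36 remainder 0
36 ÷ 2 = 18 remainder 0
18 ÷ 2 = 9 remainder 0
9 ÷ 2 = 4 remainder 1
4 ÷ 2 = 2 remainder 0
2 ÷ 2 = 1 remainder 0
1 ÷ 2 = 0 remainder 1
Reading remainders bottom to top: 100100011110



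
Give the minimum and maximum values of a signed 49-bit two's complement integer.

For 49-bit two's complement:
Minimum: -2^48 = -281474976710656
Maximum: 2^48 - 1 = 281474976710655



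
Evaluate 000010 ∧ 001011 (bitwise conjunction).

AND: 1 only when both bits are 1
  000010
& 001011
--------
  000010
Decimal: 2 & 11 = 2



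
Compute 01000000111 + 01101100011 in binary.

Add column by column from the right: bit + bit + carry-in; write the sum mod 2, carry 1 when the sum is 2 or 3.
carry:  10000001110
        01000000111
+       01101100011
-------------------
       010101101010
(the carry out of the leftmost column, 0, becomes the leading bit)
Decimal check:
  01000000111 = 512 + 4 + 2 + 1 = 519
  01101100011 = 512 + 256 + 64 + 32 + 2 + 1 = 867
  519 + 867 = 1386, and 010101101010 = 1024 + 256 + 64 + 32 + 8 + 2 = 1386 ✓



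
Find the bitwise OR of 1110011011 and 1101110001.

OR: 1 when either bit is 1
  1110011011
| 1101110001
------------
  1111111011
Decimal: 923 | 881 = 1019



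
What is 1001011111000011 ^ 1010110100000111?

XOR: 1 when bits differ
  1001011111000011
^ 1010110100000111
------------------
  0011101011000100
Decimal: 38851 ^ 44295 = 15044



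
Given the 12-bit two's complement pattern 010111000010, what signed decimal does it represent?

Binary: 010111000010
Sign bit: 0 (non-negative)
Read directly as an unsigned value:
010111000010 = 1024 + 256 + 128 + 64 + 2 = 1474
Value: 1474



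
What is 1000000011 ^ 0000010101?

XOR: 1 when bits differ
  1000000011
^ 0000010101
------------
  1000010110
Decimal: 515 ^ 21 = 534



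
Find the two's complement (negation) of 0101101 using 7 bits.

Original: 0101101
Step 1 - Invert all bits: 1010010
Step 2 - Add 1: 1010011
Verification: 0101101 + 1010011 = 10000000; discarding the end carry (carry out of the top bit) leaves the 7-bit value 0000000, as required for x + (-x)



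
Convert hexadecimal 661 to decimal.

Expand by place value (powers of 16):
661 = 6 × 16^2 + 6 × 16^1 + 1 × 16^0
= 6 × 256 + 6 × 16 + 1 × 1
= 1536 + 96 + 1
= 1633



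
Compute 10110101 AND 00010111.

AND: 1 only when both bits are 1
  10110101
& 00010111
----------
  00010101
Decimal: 181 & 23 = 21



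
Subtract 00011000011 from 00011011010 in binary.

Method 1 - Direct subtraction (column by column from the right: bit − bit − borrow-in; if negative, add 2 and borrow 1 from the next column):
borrow: 00000001110
        00011011010
-       00011000011
-------------------
        00000010111

Method 2 - Add two's complement:
Two's complement of 00011000011: invert → 11100111100, add 1 → 11100111101
  00011011010
+ 11100111101
-------------
 100000010111  (end carry out of the top bit = 1)
Discarding the end carry: 00000010111
Decimal check:
  00011011010 = 128 + 64 + 16 + 8 + 2 = 218
  00011000011 = 128 + 64 + 2 + 1 = 195
  218 - 195 = 23, and 00000010111 = 16 + 4 + 2 + 1 = 23 ✓



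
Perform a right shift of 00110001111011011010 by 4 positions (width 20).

Original: 00110001111011011010 (decimal 204506)
Shift right by 4 positions
Drop the 4 low bits; fill with zeros on the left
Result: 00000011000111101101 (decimal 12781)
Equivalent: 204506 >> 4 = 204506 ÷ 2^4 = 12781



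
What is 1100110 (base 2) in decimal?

Sum of powers of 2 for each 1-bit:
2^1 + 2^2 + 2^5 + 2^6
= 2 + 4 + 32 + 64
= 102



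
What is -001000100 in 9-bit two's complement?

Original: 001000100
Step 1 - Invert all bits: 110111011
Step 2 - Add 1: 110111100
Verification: 001000100 + 110111100 = 1000000000; discarding the end carry (carry out of the top bit) leaves the 9-bit value 000000000, as required for x + (-x)



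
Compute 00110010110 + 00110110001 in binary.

Add column by column from the right: bit + bit + carry-in; write the sum mod 2, carry 1 when the sum is 2 or 3.
carry:  01101100000
        00110010110
+       00110110001
-------------------
       001101000111
(the carry out of the leftmost column, 0, becomes the leading bit)
Decimal check:
  00110010110 = 256 + 128 + 16 + 4 + 2 = 406
  00110110001 = 256 + 128 + 32 + 16 + 1 = 433
  406 + 433 = 839, and 001101000111 = 512 + 256 + 64 + 4 + 2 + 1 = 839 ✓



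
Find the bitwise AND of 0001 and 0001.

AND: 1 only when both bits are 1
  0001
& 0001
------
  0001
Decimal: 1 & 1 = 1



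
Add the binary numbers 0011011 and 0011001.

Add column by column from the right: bit + bit + carry-in; write the sum mod 2, carry 1 when the sum is 2 or 3.
carry:  0110110
        0011011
+       0011001
---------------
       00110100
(the carry out of the leftmost column, 0, becomes the leading bit)
Decimal check:
  0011011 = 16 + 8 + 2 + 1 = 27
  0011001 = 16 + 8 + 1 = 25
  27 + 25 = 52, and 00110100 = 32 + 16 + 4 = 52 ✓



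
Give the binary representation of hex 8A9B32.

Convert each hex digit to 4 bits:
  8 = 1000
  A = 1010
  9 = 1001
  B = 1011
  3 = 0011
  2 = 0010
Concatenate: 100010101001101100110010



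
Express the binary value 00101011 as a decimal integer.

Sum of powers of 2 for each 1-bit:
2^0 + 2^1 + 2^3 + 2^5
= 1 + 2 + 8 + 32
= 43



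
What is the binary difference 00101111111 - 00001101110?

Method 1 - Direct subtraction (column by column from the right: bit − bit − borrow-in; if negative, add 2 and borrow 1 from the next column):
borrow: 00000000000
        00101111111
-       00001101110
-------------------
        00100010001

Method 2 - Add two's complement:
Two's complement of 00001101110: invert → 11110010001, add 1 → 11110010010
  00101111111
+ 11110010010
-------------
 100100010001  (end carry out of the top bit = 1)
Discarding the end carry: 00100010001
Decimal check:
  00101111111 = 256 + 64 + 32 + 16 + 8 + 4 + 2 + 1 = 383
  00001101110 = 64 + 32 + 8 + 4 + 2 = 110
  383 - 110 = 273, and 00100010001 = 256 + 16 + 1 = 273 ✓



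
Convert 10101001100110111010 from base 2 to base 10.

Sum of powers of 2 for each 1-bit:
2^1 + 2^3 + 2^4 + 2^5 + 2^7 + 2^8 + 2^11 + 2^12 + 2^15 + 2^17 + 2^19
= 2 + 8 + 16 + 32 + 128 + 256 + 2048 + 4096 + 32768 + 131072 + 524288
= 694714



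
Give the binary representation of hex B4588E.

Convert each hex digit to 4 bits:
  B = 1011
  4 = 0100
  5 = 0101
  8 = 1000
  8 = 1000
  E = 1110
Concatenate: 101101000101100010001110



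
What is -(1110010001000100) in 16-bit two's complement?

Original (sign bit 1, negative): 1110010001000100
Step 1 - Invert all bits: 0001101110111011
Step 2 - Add 1: 0001101110111100
Verification: 1110010001000100 + 0001101110111100 = 10000000000000000; discarding the end carry (carry out of the top bit) leaves the 16-bit value 0000000000000000, as required for x + (-x)



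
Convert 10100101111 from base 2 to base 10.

Sum of powers of 2 for each 1-bit:
2^0 + 2^1 + 2^2 + 2^3 + 2^5 + 2^8 + 2^10
= 1 + 2 + 4 + 8 + 32 + 256 + 1024
= 1327



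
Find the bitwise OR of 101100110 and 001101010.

OR: 1 when either bit is 1
  101100110
| 001101010
-----------
  101101110
Decimal: 358 | 106 = 366



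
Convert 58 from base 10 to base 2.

Using repeated division by 2:
58 ÷ 2 = 29 remainder 0
29 ÷ 2 = 14 remainder 1
14 ÷ 2 = 7 remainder 0
7 ÷ 2 = 3 remainder 1
3 ÷ 2 = 1 remainder 1
1 ÷ 2 = 0 remainder 1
Reading remainders bottom to top: 111010



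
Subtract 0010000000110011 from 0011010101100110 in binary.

Method 1 - Direct subtraction (column by column from the right: bit − bit − borrow-in; if negative, add 2 and borrow 1 from the next column):
borrow: 0000000001100110
        0011010101100110
-       0010000000110011
------------------------
        0001010100110011

Method 2 - Add two's complement:
Two's complement of 0010000000110011: invert → 1101111111001100, add 1 → 1101111111001101
  0011010101100110
+ 1101111111001101
------------------
 10001010100110011  (end carry out of the top bit = 1)
Discarding the end carry: 0001010100110011
Decimal check:
  0011010101100110 = 8192 + 4096 + 1024 + 256 + 64 + 32 + 4 + 2 = 13670
  0010000000110011 = 8192 + 32 + 16 + 2 + 1 = 8243
  13670 - 8243 = 5427, and 0001010100110011 = 4096 + 1024 + 256 + 32 + 16 + 2 + 1 = 5427 ✓



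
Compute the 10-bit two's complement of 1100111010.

Original (sign bit 1, negative): 1100111010
Step 1 - Invert all bits: 0011000101
Step 2 - Add 1: 0011000110
Verification: 1100111010 + 0011000110 = 10000000000; discarding the end carry (carry out of the top bit) leaves the 10-bit value 0000000000, as required for x + (-x)



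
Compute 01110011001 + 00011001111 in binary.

Add column by column from the right: bit + bit + carry-in; write the sum mod 2, carry 1 when the sum is 2 or 3.
carry:  11100111110
        01110011001
+       00011001111
-------------------
       010001101000
(the carry out of the leftmost column, 0, becomes the leading bit)
Decimal check:
  01110011001 = 512 + 256 + 128 + 16 + 8 + 1 = 921
  00011001111 = 128 + 64 + 8 + 4 + 2 + 1 = 207
  921 + 207 = 1128, and 010001101000 = 1024 + 64 + 32 + 8 = 1128 ✓



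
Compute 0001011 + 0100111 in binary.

Add column by column from the right: bit + bit + carry-in; write the sum mod 2, carry 1 when the sum is 2 or 3.
carry:  0011110
        0001011
+       0100111
---------------
       00110010
(the carry out of the leftmost column, 0, becomes the leading bit)
Decimal check:
  0001011 = 8 + 2 + 1 = 11
  0100111 = 32 + 4 + 2 + 1 = 39
  11 + 39 = 50, and 00110010 = 32 + 16 + 2 = 50 ✓



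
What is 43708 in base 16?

Using repeated division by 16 (digits 10–15 are A–F):
43708 ÷ 16 = 2731 remainder 12 (C)
2731 ÷ 16 = 170 remainder 11 (B)
170 ÷ 16 = 10 remainder 10 (A)
10 ÷ 16 = 0 remainder 10 (A)
Reading remainders bottom to top: AABC



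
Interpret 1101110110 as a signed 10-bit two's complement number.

Binary: 1101110110
Sign bit: 1 (negative)
Invert: 0010001001
Add 1:  0010001010
Magnitude: 0010001010 = 128 + 8 + 2 = 138
Value: -138



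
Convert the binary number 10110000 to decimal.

Sum of powers of 2 for each 1-bit:
2^4 + 2^5 + 2^7
= 16 + 32 + 128
= 176



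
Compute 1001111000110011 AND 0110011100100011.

AND: 1 only when both bits are 1
  1001111000110011
& 0110011100100011
------------------
  0000011000100011
Decimal: 40499 & 26403 = 1571



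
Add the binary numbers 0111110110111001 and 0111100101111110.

Add column by column from the right: bit + bit + carry-in; write the sum mod 2, carry 1 when the sum is 2 or 3.
carry:  1111001111110000
        0111110110111001
+       0111100101111110
------------------------
       01111011100110111
(the carry out of the leftmost column, 0, becomes the leading bit)
Decimal check:
  0111110110111001 = 16384 + 8192 + 4096 + 2048 + 1024 + 256 + 128 + 32 + 16 + 8 + 1 = 32185
  0111100101111110 = 16384 + 8192 + 4096 + 2048 + 256 + 64 + 32 + 16 + 8 + 4 + 2 = 31102
  32185 + 31102 = 63287, and 01111011100110111 = 32768 + 16384 + 8192 + 4096 + 1024 + 512 + 256 + 32 + 16 + 4 + 2 + 1 = 63287 ✓



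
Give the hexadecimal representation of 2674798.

Using repeated division by 16 (digits 10–15 are A–F):
2674798 ÷ 16 = 167174 remainder 14 (E)
167174 ÷ 16 = 10448 remainder 6
10448 ÷ 16 = 653 remainder 0
653 ÷ 16 = 40 remainder 13 (D)
40 ÷ 16 = 2 remainder 8
2 ÷ 16 = 0 remainder 2
Reading remainders bottom to top: 28D06E



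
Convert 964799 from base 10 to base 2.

Using repeated division by 2:
964799 ÷ 2 = 482399 remainder 1
482399 ÷ 2 = 241199 remainder 1
241199 ÷ 2 = 120599 remainder 1
120599 ÷ 2 = 60299 remainder 1
60299 ÷ 2 = 30149 remainder 1
30149 ÷ 2 = 15074 remainder 1
15074 ÷ 2 = 7537 remainder 0
7537 ÷ 2 = 3768 remainder 1
3768 ÷ 2 = 1884 remainder 0
1884 ÷ 2 = 942 remainder 0
942 ÷ 2 = 471 remainder 0
471 ÷ 2 = 235 remainder 1
235 ÷ 2 = 117 remainder 1
117 ÷ 2 = 58 remainder 1
58 ÷ 2 = 29 remainder 0
29 ÷ 2 = 14 remainder 1
14 ÷ 2 = 7 remainder 0
7 ÷ 2 = 3 remainder 1
3 ÷ 2 = 1 remainder 1
1 ÷ 2 = 0 remainder 1
Reading remainders bottom to top: 11101011100010111111



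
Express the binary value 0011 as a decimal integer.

Sum of powers of 2 for each 1-bit:
2^0 + 2^1
= 1 + 2
= 3



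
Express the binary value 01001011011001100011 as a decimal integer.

Sum of powers of 2 for each 1-bit:
2^0 + 2^1 + 2^5 + 2^6 + 2^9 + 2^10 + 2^12 + 2^13 + 2^15 + 2^18
= 1 + 2 + 32 + 64 + 512 + 1024 + 4096 + 8192 + 32768 + 262144
= 308835



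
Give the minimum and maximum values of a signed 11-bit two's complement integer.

For 11-bit two's complement:
Minimum: -2^10 = -1024
Maximum: 2^10 - 1 = 1023



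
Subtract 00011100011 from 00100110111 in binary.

Method 1 - Direct subtraction (column by column from the right: bit − bit − borrow-in; if negative, add 2 and borrow 1 from the next column):
borrow: 00110000000
        00100110111
-       00011100011
-------------------
        00001010100

Method 2 - Add two's complement:
Two's complement of 00011100011: invert → 11100011100, add 1 → 11100011101
  00100110111
+ 11100011101
-------------
 100001010100  (end carry out of the top bit = 1)
Discarding the end carry: 00001010100
Decimal check:
  00100110111 = 256 + 32 + 16 + 4 + 2 + 1 = 311
  00011100011 = 128 + 64 + 32 + 2 + 1 = 227
  311 - 227 = 84, and 00001010100 = 64 + 16 + 4 = 84 ✓



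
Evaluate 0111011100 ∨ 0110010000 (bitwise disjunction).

OR: 1 when either bit is 1
  0111011100
| 0110010000
------------
  0111011100
Decimal: 476 | 400 = 476



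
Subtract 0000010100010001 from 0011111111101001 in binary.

Method 1 - Direct subtraction (column by column from the right: bit − bit − borrow-in; if negative, add 2 and borrow 1 from the next column):
borrow: 0000000000100000
        0011111111101001
-       0000010100010001
------------------------
        0011101011011000

Method 2 - Add two's complement:
Two's complement of 0000010100010001: invert → 1111101011101110, add 1 → 1111101011101111
  0011111111101001
+ 1111101011101111
------------------
 10011101011011000  (end carry out of the top bit = 1)
Discarding the end carry: 0011101011011000
Decimal check:
  0011111111101001 = 8192 + 4096 + 2048 + 1024 + 512 + 256 + 128 + 64 + 32 + 8 + 1 = 16361
  0000010100010001 = 1024 + 256 + 16 + 1 = 1297
  16361 - 1297 = 15064, and 0011101011011000 = 8192 + 4096 + 2048 + 512 + 128 + 64 + 16 + 8 = 15064 ✓

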